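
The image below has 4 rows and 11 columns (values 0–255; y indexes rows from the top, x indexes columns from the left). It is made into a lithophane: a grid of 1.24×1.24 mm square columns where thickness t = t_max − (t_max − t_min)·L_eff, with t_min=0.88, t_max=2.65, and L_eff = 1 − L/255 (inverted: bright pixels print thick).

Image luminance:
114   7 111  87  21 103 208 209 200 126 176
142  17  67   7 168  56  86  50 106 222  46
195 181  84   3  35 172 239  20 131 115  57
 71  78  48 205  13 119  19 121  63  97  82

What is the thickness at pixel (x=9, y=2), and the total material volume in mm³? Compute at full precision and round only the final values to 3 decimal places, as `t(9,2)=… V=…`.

t(9,2)=1.678 V=107.318

span = t_max - t_min = 2.65 - 0.88 = 1.770
L(9,2) = 115, L_eff = 1 - 115/255 = 0.549020 (inverted)
t(9,2) = 2.65 - 1.770·0.549020 = 1.678
Σt over all 4·11 pixels = 593263/8500 ≈ 69.7956471
V = pitch²·Σt = 1.24²·593263/8500 = 107.318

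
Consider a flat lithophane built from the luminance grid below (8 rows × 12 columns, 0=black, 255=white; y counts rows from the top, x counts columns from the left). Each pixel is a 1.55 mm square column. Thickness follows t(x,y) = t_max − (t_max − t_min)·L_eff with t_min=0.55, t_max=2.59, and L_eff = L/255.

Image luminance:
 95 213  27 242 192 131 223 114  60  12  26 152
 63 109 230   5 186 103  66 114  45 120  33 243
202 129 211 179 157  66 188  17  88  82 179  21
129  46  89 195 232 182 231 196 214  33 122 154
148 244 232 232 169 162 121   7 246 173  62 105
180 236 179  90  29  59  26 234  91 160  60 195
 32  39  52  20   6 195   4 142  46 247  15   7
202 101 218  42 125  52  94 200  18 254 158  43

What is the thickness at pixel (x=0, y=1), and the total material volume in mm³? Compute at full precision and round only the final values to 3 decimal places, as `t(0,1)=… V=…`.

t(0,1)=2.086 V=368.678

span = t_max - t_min = 2.59 - 0.55 = 2.040
L(0,1) = 63, L_eff = 63/255 = 0.247059
t(0,1) = 2.59 - 2.040·0.247059 = 2.086
Σt over all 8·12 pixels = 153.456
V = pitch²·Σt = 1.55²·153.456 = 368.678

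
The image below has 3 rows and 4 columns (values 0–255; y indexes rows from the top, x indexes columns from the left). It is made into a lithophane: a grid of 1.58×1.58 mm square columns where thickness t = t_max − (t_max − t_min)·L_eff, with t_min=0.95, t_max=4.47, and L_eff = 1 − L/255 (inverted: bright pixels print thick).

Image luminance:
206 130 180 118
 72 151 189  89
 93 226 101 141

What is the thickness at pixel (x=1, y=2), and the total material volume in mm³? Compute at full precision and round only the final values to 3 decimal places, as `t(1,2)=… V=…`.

span = t_max - t_min = 4.47 - 0.95 = 3.520
L(1,2) = 226, L_eff = 1 - 226/255 = 0.113725 (inverted)
t(1,2) = 4.47 - 3.520·0.113725 = 4.070
Σt over all 3·4 pixels = 221923/6375 ≈ 34.8114510
V = pitch²·Σt = 1.58²·221923/6375 = 86.903

t(1,2)=4.070 V=86.903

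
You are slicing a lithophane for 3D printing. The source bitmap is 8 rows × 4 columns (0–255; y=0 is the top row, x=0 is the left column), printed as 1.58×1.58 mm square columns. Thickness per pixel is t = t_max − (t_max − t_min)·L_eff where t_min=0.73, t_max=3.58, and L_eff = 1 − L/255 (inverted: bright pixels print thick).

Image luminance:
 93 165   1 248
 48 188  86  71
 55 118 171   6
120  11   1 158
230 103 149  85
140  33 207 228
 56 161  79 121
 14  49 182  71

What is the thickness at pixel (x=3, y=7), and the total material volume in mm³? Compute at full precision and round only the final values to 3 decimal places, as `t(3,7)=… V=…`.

t(3,7)=1.524 V=154.518

span = t_max - t_min = 3.58 - 0.73 = 2.850
L(3,7) = 71, L_eff = 1 - 71/255 = 0.721569 (inverted)
t(3,7) = 3.58 - 2.850·0.721569 = 1.524
Σt over all 8·4 pixels = 26306/425 ≈ 61.8964706
V = pitch²·Σt = 1.58²·26306/425 = 154.518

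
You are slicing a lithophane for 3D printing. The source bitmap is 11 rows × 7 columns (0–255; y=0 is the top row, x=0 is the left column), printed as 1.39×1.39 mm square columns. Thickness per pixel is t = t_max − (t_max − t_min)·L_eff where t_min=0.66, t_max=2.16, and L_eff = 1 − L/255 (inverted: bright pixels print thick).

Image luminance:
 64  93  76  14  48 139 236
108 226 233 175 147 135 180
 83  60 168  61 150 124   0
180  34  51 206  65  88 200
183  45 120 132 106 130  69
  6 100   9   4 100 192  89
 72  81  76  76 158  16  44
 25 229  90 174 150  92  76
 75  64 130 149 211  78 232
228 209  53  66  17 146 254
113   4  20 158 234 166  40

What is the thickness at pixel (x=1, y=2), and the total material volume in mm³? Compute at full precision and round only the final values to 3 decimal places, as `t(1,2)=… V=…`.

span = t_max - t_min = 2.16 - 0.66 = 1.500
L(1,2) = 60, L_eff = 1 - 60/255 = 0.764706 (inverted)
t(1,2) = 2.16 - 1.500·0.764706 = 1.013
Σt over all 11·7 pixels = 43186/425 ≈ 101.6141176
V = pitch²·Σt = 1.39²·43186/425 = 196.329

t(1,2)=1.013 V=196.329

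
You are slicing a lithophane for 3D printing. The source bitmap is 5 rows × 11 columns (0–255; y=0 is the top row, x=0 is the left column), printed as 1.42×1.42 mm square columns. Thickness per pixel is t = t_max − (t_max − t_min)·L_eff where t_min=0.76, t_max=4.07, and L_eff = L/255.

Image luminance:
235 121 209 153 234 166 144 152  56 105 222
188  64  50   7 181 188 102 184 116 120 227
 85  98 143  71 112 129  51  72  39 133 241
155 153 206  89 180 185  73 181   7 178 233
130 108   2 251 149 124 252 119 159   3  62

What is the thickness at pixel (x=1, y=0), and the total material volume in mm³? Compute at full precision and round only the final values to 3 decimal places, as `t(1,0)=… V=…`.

span = t_max - t_min = 4.07 - 0.76 = 3.310
L(1,0) = 121, L_eff = 121/255 = 0.474510
t(1,0) = 4.07 - 3.310·0.474510 = 2.499
Σt over all 5·11 pixels = 814942/6375 ≈ 127.8340392
V = pitch²·Σt = 1.42²·814942/6375 = 257.765

t(1,0)=2.499 V=257.765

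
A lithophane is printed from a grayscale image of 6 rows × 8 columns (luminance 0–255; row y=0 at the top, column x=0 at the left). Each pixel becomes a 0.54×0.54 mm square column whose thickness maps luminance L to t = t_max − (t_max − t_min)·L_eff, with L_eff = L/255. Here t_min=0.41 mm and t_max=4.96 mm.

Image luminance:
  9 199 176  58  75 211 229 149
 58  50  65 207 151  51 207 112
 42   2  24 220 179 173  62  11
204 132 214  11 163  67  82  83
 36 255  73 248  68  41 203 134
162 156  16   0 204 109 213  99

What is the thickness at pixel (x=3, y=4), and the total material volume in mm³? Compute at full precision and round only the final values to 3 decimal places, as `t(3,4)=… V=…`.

span = t_max - t_min = 4.96 - 0.41 = 4.550
L(3,4) = 248, L_eff = 248/255 = 0.972549
t(3,4) = 4.96 - 4.550·0.972549 = 0.535
Σt over all 6·8 pixels = 139229/1020 ≈ 136.4990196
V = pitch²·Σt = 0.54²·139229/1020 = 39.803

t(3,4)=0.535 V=39.803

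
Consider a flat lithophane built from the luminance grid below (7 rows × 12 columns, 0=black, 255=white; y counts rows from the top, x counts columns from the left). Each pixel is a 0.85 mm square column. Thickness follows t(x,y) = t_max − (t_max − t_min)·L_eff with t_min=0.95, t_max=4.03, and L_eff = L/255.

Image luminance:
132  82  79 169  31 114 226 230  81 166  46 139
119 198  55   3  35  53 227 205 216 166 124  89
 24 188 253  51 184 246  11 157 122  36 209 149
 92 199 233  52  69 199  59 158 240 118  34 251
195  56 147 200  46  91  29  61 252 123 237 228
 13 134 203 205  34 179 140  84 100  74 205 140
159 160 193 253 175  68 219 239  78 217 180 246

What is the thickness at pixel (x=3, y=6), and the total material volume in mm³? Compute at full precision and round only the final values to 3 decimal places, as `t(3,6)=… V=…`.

span = t_max - t_min = 4.03 - 0.95 = 3.080
L(3,6) = 253, L_eff = 253/255 = 0.992157
t(3,6) = 4.03 - 3.080·0.992157 = 0.974
Σt over all 7·12 pixels = 419517/2125 ≈ 197.4197647
V = pitch²·Σt = 0.85²·419517/2125 = 142.636

t(3,6)=0.974 V=142.636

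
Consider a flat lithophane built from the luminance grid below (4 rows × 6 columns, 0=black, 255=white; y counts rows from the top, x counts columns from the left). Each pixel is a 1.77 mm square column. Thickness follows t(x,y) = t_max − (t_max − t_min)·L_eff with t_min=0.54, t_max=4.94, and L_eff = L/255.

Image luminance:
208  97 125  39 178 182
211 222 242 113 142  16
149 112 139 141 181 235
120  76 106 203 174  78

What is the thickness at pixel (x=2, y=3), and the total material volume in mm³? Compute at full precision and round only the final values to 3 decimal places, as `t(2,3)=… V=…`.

span = t_max - t_min = 4.94 - 0.54 = 4.400
L(2,3) = 106, L_eff = 106/255 = 0.415686
t(2,3) = 4.94 - 4.400·0.415686 = 3.111
Σt over all 4·6 pixels = 24802/425 ≈ 58.3576471
V = pitch²·Σt = 1.77²·24802/425 = 182.829

t(2,3)=3.111 V=182.829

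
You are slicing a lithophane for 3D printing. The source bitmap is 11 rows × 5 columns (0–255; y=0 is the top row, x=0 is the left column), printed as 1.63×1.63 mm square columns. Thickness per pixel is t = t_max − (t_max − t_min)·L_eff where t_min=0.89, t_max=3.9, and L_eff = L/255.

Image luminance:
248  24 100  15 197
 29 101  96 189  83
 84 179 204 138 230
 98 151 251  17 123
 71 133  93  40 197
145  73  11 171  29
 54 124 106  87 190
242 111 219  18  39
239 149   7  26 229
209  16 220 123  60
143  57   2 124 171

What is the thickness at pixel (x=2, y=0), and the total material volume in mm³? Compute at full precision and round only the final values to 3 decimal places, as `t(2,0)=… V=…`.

span = t_max - t_min = 3.9 - 0.89 = 3.010
L(2,0) = 100, L_eff = 100/255 = 0.392157
t(2,0) = 3.9 - 3.010·0.392157 = 2.720
Σt over all 11·5 pixels = 703553/5100 ≈ 137.9515686
V = pitch²·Σt = 1.63²·703553/5100 = 366.524

t(2,0)=2.720 V=366.524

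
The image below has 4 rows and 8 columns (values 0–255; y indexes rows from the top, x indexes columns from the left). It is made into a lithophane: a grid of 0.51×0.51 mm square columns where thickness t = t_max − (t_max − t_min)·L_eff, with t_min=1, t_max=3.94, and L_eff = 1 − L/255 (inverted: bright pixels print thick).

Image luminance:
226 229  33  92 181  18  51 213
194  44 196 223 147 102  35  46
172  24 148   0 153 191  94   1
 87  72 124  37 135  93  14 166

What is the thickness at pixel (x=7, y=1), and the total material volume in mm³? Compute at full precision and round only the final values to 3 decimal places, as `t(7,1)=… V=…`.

span = t_max - t_min = 3.94 - 1 = 2.940
L(7,1) = 46, L_eff = 1 - 46/255 = 0.819608 (inverted)
t(7,1) = 3.94 - 2.940·0.819608 = 1.530
Σt over all 4·8 pixels = 309509/4250 ≈ 72.8256471
V = pitch²·Σt = 0.51²·309509/4250 = 18.942

t(7,1)=1.530 V=18.942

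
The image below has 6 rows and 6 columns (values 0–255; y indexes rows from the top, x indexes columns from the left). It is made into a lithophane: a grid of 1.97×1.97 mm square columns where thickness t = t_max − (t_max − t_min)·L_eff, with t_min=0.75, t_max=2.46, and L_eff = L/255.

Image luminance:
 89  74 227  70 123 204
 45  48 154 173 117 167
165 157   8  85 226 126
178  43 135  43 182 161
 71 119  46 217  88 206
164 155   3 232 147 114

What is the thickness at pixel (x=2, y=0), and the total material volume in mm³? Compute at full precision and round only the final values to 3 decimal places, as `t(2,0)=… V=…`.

span = t_max - t_min = 2.46 - 0.75 = 1.710
L(2,0) = 227, L_eff = 227/255 = 0.890196
t(2,0) = 2.46 - 1.710·0.890196 = 0.938
Σt over all 6·6 pixels = 246363/4250 ≈ 57.9677647
V = pitch²·Σt = 1.97²·246363/4250 = 224.967

t(2,0)=0.938 V=224.967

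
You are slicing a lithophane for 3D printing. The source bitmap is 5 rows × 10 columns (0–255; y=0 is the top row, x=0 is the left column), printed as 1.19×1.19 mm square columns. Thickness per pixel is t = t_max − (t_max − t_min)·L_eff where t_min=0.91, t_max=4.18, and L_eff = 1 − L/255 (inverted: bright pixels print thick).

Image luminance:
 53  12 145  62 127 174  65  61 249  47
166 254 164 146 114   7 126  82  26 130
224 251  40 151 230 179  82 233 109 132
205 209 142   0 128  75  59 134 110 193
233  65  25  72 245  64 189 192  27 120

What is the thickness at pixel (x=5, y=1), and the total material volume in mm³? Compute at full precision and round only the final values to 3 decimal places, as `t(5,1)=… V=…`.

span = t_max - t_min = 4.18 - 0.91 = 3.270
L(5,1) = 7, L_eff = 1 - 7/255 = 0.972549 (inverted)
t(5,1) = 4.18 - 3.270·0.972549 = 1.000
Σt over all 5·10 pixels = 538251/4250 ≈ 126.6472941
V = pitch²·Σt = 1.19²·538251/4250 = 179.345

t(5,1)=1.000 V=179.345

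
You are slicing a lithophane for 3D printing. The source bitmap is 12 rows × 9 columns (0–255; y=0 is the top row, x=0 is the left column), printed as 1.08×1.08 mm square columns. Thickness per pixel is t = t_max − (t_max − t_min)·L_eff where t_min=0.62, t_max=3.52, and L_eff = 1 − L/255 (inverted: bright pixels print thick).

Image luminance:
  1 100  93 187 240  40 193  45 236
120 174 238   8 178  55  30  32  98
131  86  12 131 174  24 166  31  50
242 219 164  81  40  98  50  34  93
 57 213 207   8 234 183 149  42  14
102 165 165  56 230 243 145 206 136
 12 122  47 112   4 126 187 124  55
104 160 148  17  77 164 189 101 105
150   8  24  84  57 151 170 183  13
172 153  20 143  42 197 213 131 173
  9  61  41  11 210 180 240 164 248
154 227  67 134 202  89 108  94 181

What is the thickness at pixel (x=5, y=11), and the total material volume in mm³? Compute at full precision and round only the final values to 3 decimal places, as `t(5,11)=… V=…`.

t(5,11)=1.632 V=247.986

span = t_max - t_min = 3.52 - 0.62 = 2.900
L(5,11) = 89, L_eff = 1 - 89/255 = 0.650980 (inverted)
t(5,11) = 3.52 - 2.900·0.650980 = 1.632
Σt over all 12·9 pixels = 180717/850 ≈ 212.6082353
V = pitch²·Σt = 1.08²·180717/850 = 247.986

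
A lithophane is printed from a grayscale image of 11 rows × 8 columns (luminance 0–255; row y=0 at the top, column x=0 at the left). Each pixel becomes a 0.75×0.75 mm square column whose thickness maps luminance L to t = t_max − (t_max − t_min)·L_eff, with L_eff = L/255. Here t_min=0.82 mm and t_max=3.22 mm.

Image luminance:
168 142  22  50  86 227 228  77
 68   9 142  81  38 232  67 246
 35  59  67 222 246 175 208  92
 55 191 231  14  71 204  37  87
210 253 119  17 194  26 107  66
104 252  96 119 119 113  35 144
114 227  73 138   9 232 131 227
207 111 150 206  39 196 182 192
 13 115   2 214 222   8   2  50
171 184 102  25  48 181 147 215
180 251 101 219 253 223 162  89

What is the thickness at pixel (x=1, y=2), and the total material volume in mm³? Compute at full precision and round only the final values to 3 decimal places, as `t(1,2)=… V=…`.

span = t_max - t_min = 3.22 - 0.82 = 2.400
L(1,2) = 59, L_eff = 59/255 = 0.231373
t(1,2) = 3.22 - 2.400·0.231373 = 2.665
Σt over all 11·8 pixels = 14916/85 ≈ 175.4823529
V = pitch²·Σt = 0.75²·14916/85 = 98.709

t(1,2)=2.665 V=98.709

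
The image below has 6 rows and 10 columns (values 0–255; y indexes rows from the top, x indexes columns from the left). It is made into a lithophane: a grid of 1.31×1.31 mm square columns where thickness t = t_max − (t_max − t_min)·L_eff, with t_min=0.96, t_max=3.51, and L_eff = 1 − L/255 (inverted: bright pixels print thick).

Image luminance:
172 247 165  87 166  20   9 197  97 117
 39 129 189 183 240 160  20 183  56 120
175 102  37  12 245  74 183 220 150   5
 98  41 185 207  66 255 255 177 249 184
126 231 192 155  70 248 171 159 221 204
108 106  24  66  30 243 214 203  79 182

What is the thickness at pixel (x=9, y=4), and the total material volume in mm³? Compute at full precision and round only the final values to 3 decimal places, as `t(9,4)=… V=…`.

t(9,4)=3.000 V=245.540

span = t_max - t_min = 3.51 - 0.96 = 2.550
L(9,4) = 204, L_eff = 1 - 204/255 = 0.200000 (inverted)
t(9,4) = 3.51 - 2.550·0.200000 = 3.000
Σt over all 6·10 pixels = 143.08
V = pitch²·Σt = 1.31²·143.08 = 245.540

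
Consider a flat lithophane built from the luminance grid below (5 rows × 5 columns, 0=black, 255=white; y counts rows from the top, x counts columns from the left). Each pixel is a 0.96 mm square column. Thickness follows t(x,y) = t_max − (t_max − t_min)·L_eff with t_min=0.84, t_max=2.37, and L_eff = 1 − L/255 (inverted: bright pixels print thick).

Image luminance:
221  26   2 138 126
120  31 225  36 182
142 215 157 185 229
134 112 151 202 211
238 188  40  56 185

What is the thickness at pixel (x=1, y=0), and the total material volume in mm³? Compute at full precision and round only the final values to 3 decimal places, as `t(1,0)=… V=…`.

t(1,0)=0.996 V=38.995

span = t_max - t_min = 2.37 - 0.84 = 1.530
L(1,0) = 26, L_eff = 1 - 26/255 = 0.898039 (inverted)
t(1,0) = 2.37 - 1.530·0.898039 = 0.996
Σt over all 5·5 pixels = 42.312
V = pitch²·Σt = 0.96²·42.312 = 38.995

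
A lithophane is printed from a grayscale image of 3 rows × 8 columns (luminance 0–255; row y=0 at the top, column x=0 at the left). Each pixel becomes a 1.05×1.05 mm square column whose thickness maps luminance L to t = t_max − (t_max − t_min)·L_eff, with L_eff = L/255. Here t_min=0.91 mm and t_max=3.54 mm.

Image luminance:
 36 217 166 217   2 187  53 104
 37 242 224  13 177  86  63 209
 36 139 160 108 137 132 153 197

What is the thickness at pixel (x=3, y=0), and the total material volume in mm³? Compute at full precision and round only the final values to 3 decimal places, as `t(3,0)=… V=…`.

t(3,0)=1.302 V=58.476

span = t_max - t_min = 3.54 - 0.91 = 2.630
L(3,0) = 217, L_eff = 217/255 = 0.850980
t(3,0) = 3.54 - 2.630·0.850980 = 1.302
Σt over all 3·8 pixels = 270499/5100 ≈ 53.0390196
V = pitch²·Σt = 1.05²·270499/5100 = 58.476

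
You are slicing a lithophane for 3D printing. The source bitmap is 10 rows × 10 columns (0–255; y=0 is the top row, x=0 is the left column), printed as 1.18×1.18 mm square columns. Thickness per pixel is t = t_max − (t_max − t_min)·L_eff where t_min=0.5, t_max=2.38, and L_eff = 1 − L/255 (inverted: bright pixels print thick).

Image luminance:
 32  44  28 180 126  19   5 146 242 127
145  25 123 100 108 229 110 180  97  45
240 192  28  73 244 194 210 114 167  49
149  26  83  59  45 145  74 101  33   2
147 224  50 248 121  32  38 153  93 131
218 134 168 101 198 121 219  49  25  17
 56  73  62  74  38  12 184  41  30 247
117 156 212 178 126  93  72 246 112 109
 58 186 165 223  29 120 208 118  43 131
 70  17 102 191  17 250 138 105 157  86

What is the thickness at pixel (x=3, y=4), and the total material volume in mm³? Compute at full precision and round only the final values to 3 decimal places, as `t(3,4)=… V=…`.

span = t_max - t_min = 2.38 - 0.5 = 1.880
L(3,4) = 248, L_eff = 1 - 248/255 = 0.027451 (inverted)
t(3,4) = 2.38 - 1.880·0.027451 = 2.328
Σt over all 10·10 pixels = 286072/2125 ≈ 134.6221176
V = pitch²·Σt = 1.18²·286072/2125 = 187.448

t(3,4)=2.328 V=187.448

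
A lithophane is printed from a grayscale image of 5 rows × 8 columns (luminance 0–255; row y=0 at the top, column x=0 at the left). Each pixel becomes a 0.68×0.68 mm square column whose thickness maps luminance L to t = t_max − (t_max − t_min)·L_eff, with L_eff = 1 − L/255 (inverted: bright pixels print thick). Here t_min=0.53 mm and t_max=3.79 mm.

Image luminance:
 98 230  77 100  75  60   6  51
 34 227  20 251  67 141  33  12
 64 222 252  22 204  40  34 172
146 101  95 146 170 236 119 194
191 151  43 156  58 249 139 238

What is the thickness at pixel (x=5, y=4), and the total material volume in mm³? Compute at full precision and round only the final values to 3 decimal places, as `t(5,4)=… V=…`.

span = t_max - t_min = 3.79 - 0.53 = 3.260
L(5,4) = 249, L_eff = 1 - 249/255 = 0.023529 (inverted)
t(5,4) = 3.79 - 3.260·0.023529 = 3.713
Σt over all 5·8 pixels = 536456/6375 ≈ 84.1499608
V = pitch²·Σt = 0.68²·536456/6375 = 38.911

t(5,4)=3.713 V=38.911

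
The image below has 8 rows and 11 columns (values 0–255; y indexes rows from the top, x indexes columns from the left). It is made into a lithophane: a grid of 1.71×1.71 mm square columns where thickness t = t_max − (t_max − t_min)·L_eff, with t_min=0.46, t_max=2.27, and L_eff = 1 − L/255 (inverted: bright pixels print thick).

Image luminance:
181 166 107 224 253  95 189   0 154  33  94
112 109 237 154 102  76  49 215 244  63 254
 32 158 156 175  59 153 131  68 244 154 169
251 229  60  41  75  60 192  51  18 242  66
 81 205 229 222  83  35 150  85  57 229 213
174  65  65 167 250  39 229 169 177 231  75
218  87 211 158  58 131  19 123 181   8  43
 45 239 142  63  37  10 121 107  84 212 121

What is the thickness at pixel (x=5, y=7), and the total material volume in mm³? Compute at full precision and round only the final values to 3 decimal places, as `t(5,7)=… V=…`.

t(5,7)=0.531 V=357.947

span = t_max - t_min = 2.27 - 0.46 = 1.810
L(5,7) = 10, L_eff = 1 - 10/255 = 0.960784 (inverted)
t(5,7) = 2.27 - 1.810·0.960784 = 0.531
Σt over all 8·11 pixels = 183619/1500 ≈ 122.4126667
V = pitch²·Σt = 1.71²·183619/1500 = 357.947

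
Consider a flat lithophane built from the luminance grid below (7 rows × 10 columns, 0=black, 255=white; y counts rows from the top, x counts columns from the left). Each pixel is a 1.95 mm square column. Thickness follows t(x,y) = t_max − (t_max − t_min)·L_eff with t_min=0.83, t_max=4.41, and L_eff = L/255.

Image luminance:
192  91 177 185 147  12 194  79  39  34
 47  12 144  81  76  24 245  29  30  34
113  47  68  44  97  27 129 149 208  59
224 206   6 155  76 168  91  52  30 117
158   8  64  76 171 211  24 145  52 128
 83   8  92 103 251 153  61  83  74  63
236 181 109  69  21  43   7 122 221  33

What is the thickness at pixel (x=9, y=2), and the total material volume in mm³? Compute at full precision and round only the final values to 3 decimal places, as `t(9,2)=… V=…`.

t(9,2)=3.582 V=800.784

span = t_max - t_min = 4.41 - 0.83 = 3.580
L(9,2) = 59, L_eff = 59/255 = 0.231373
t(9,2) = 4.41 - 3.580·0.231373 = 3.582
Σt over all 7·10 pixels = 2685073/12750 ≈ 210.5939608
V = pitch²·Σt = 1.95²·2685073/12750 = 800.784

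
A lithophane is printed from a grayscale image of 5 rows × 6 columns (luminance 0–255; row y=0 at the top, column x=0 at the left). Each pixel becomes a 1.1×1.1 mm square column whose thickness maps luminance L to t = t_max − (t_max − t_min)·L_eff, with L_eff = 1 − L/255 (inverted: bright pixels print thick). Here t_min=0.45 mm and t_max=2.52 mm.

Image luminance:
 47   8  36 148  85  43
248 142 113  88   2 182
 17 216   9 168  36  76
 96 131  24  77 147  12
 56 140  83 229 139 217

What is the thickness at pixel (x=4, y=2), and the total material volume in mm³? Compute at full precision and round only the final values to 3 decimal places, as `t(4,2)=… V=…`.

span = t_max - t_min = 2.52 - 0.45 = 2.070
L(4,2) = 36, L_eff = 1 - 36/255 = 0.858824 (inverted)
t(4,2) = 2.52 - 2.070·0.858824 = 0.742
Σt over all 5·6 pixels = 64557/1700 ≈ 37.9747059
V = pitch²·Σt = 1.1²·64557/1700 = 45.949

t(4,2)=0.742 V=45.949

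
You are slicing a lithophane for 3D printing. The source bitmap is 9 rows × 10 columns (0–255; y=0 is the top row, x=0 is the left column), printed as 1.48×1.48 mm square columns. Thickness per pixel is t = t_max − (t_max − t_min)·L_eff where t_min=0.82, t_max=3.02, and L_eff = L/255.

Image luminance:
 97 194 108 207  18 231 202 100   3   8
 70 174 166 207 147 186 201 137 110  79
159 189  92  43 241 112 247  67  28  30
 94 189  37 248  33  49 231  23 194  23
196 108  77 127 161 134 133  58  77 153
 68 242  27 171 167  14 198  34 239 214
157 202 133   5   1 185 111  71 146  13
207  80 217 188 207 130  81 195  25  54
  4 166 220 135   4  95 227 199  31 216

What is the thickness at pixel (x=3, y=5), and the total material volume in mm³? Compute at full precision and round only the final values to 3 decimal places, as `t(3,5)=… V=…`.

t(3,5)=1.545 V=382.243

span = t_max - t_min = 3.02 - 0.82 = 2.200
L(3,5) = 171, L_eff = 171/255 = 0.670588
t(3,5) = 3.02 - 2.200·0.670588 = 1.545
Σt over all 9·10 pixels = 74166/425 ≈ 174.5082353
V = pitch²·Σt = 1.48²·74166/425 = 382.243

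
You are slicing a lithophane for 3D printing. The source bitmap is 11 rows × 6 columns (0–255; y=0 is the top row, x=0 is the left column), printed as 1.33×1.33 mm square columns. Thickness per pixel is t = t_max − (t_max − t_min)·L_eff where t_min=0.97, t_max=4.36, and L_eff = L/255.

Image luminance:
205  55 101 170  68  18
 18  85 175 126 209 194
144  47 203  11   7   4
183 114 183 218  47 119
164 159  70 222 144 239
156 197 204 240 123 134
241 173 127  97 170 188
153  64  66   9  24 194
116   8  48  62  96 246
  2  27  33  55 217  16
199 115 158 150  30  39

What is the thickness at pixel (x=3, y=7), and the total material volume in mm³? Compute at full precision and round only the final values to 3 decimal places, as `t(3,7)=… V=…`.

t(3,7)=4.240 V=323.736

span = t_max - t_min = 4.36 - 0.97 = 3.390
L(3,7) = 9, L_eff = 9/255 = 0.035294
t(3,7) = 4.36 - 3.390·0.035294 = 4.240
Σt over all 11·6 pixels = 1555633/8500 ≈ 183.0156471
V = pitch²·Σt = 1.33²·1555633/8500 = 323.736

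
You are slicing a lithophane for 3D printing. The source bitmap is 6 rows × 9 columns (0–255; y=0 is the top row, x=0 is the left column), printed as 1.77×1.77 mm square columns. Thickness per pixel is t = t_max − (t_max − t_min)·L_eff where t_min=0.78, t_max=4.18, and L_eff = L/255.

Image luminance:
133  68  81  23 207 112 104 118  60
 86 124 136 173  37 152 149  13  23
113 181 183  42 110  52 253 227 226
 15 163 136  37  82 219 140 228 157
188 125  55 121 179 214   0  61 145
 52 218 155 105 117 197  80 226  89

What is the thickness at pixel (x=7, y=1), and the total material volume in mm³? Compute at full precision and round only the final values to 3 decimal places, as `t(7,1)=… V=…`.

span = t_max - t_min = 4.18 - 0.78 = 3.400
L(7,1) = 13, L_eff = 13/255 = 0.050980
t(7,1) = 4.18 - 3.400·0.050980 = 4.007
Σt over all 6·9 pixels = 136.52
V = pitch²·Σt = 1.77²·136.52 = 427.704

t(7,1)=4.007 V=427.704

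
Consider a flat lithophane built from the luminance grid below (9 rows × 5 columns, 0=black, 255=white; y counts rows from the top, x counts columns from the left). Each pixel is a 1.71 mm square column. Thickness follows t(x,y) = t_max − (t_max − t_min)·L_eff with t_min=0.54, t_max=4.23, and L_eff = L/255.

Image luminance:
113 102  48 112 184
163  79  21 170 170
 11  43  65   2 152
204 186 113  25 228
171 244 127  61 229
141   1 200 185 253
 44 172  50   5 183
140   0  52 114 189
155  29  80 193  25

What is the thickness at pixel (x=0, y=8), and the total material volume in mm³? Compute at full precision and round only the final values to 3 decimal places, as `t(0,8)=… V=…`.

t(0,8)=1.987 V=335.134

span = t_max - t_min = 4.23 - 0.54 = 3.690
L(0,8) = 155, L_eff = 155/255 = 0.607843
t(0,8) = 4.23 - 3.690·0.607843 = 1.987
Σt over all 9·5 pixels = 974193/8500 ≈ 114.6109412
V = pitch²·Σt = 1.71²·974193/8500 = 335.134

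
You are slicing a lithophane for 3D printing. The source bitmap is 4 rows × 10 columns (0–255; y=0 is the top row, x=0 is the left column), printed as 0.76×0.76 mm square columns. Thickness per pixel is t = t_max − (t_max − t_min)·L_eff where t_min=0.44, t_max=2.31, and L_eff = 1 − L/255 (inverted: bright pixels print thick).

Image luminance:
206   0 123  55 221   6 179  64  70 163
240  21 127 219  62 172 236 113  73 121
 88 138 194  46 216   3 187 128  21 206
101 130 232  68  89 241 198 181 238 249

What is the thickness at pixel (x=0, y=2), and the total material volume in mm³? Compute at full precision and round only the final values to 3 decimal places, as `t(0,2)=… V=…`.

span = t_max - t_min = 2.31 - 0.44 = 1.870
L(0,2) = 88, L_eff = 1 - 88/255 = 0.654902 (inverted)
t(0,2) = 2.31 - 1.870·0.654902 = 1.085
Σt over all 4·10 pixels = 3443/60 ≈ 57.3833333
V = pitch²·Σt = 0.76²·3443/60 = 33.145

t(0,2)=1.085 V=33.145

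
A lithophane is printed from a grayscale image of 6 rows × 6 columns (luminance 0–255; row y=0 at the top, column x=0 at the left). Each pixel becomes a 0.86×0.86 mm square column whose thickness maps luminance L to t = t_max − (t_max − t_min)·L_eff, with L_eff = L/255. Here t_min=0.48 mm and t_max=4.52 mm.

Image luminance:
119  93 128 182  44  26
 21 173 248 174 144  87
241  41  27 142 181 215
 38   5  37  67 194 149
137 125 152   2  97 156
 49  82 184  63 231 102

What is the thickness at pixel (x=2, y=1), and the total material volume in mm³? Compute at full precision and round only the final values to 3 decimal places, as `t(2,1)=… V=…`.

span = t_max - t_min = 4.52 - 0.48 = 4.040
L(2,1) = 248, L_eff = 248/255 = 0.972549
t(2,1) = 4.52 - 4.040·0.972549 = 0.591
Σt over all 6·6 pixels = 617584/6375 ≈ 96.8759216
V = pitch²·Σt = 0.86²·617584/6375 = 71.649

t(2,1)=0.591 V=71.649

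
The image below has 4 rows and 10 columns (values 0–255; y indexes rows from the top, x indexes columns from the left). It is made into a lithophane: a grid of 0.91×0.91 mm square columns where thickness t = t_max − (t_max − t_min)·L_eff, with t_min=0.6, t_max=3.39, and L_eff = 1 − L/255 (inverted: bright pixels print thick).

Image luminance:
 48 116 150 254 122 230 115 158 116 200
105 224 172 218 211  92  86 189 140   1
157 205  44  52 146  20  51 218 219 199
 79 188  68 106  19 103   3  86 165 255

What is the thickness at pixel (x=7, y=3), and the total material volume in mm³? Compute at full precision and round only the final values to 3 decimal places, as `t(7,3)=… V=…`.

span = t_max - t_min = 3.39 - 0.6 = 2.790
L(7,3) = 86, L_eff = 1 - 86/255 = 0.662745 (inverted)
t(7,3) = 3.39 - 2.790·0.662745 = 1.541
Σt over all 4·10 pixels = 69969/850 ≈ 82.3164706
V = pitch²·Σt = 0.91²·69969/850 = 68.166

t(7,3)=1.541 V=68.166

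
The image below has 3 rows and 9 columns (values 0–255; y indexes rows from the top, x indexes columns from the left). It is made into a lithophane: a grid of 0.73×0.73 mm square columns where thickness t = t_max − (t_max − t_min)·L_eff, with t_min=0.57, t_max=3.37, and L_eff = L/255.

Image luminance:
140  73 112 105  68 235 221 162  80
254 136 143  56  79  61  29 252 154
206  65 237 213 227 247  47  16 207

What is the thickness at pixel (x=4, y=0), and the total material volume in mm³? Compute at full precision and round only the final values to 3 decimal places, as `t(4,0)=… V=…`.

t(4,0)=2.623 V=26.107

span = t_max - t_min = 3.37 - 0.57 = 2.800
L(4,0) = 68, L_eff = 68/255 = 0.266667
t(4,0) = 3.37 - 2.800·0.266667 = 2.623
Σt over all 3·9 pixels = 48.99
V = pitch²·Σt = 0.73²·48.99 = 26.107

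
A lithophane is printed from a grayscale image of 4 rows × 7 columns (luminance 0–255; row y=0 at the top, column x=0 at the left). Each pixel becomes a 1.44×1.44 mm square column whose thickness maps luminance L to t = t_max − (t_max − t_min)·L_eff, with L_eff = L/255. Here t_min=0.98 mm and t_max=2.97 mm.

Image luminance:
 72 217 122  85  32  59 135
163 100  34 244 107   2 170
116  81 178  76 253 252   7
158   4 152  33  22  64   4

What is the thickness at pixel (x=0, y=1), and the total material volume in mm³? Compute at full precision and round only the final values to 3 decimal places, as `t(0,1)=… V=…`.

t(0,1)=1.698 V=124.833

span = t_max - t_min = 2.97 - 0.98 = 1.990
L(0,1) = 163, L_eff = 163/255 = 0.639216
t(0,1) = 2.97 - 1.990·0.639216 = 1.698
Σt over all 4·7 pixels = 767561/12750 ≈ 60.2008627
V = pitch²·Σt = 1.44²·767561/12750 = 124.833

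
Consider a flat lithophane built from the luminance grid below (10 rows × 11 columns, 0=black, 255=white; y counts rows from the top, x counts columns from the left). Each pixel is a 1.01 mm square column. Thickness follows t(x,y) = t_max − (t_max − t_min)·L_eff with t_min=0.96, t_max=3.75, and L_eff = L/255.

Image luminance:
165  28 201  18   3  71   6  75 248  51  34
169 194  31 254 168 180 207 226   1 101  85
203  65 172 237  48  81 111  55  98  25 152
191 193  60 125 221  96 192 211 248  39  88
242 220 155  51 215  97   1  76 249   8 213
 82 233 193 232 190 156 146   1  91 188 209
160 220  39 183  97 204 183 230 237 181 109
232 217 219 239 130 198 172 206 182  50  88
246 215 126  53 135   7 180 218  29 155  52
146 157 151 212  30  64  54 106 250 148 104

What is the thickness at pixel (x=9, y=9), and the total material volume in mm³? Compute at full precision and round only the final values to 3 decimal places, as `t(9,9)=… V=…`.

t(9,9)=2.131 V=250.149

span = t_max - t_min = 3.75 - 0.96 = 2.790
L(9,9) = 148, L_eff = 148/255 = 0.580392
t(9,9) = 3.75 - 2.790·0.580392 = 2.131
Σt over all 10·11 pixels = 2084373/8500 ≈ 245.2203529
V = pitch²·Σt = 1.01²·2084373/8500 = 250.149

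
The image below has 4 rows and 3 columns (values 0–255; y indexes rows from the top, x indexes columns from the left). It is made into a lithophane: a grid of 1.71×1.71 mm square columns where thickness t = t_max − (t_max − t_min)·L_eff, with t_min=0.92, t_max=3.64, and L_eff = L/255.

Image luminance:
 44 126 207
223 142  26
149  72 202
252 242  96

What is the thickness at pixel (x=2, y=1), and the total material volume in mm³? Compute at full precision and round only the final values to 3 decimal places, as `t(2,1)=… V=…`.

t(2,1)=3.363 V=72.175

span = t_max - t_min = 3.64 - 0.92 = 2.720
L(2,1) = 26, L_eff = 26/255 = 0.101961
t(2,1) = 3.64 - 2.720·0.101961 = 3.363
Σt over all 4·3 pixels = 9256/375 ≈ 24.6826667
V = pitch²·Σt = 1.71²·9256/375 = 72.175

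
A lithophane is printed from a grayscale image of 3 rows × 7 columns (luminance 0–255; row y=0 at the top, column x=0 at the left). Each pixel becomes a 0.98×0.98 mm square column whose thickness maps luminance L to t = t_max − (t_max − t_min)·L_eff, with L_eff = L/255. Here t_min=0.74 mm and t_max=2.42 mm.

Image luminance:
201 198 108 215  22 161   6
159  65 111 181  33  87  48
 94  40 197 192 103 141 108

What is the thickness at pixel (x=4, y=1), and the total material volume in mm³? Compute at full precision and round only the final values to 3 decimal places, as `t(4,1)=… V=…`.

span = t_max - t_min = 2.42 - 0.74 = 1.680
L(4,1) = 33, L_eff = 33/255 = 0.129412
t(4,1) = 2.42 - 1.680·0.129412 = 2.203
Σt over all 3·7 pixels = 5873/170 ≈ 34.5470588
V = pitch²·Σt = 0.98²·5873/170 = 33.179

t(4,1)=2.203 V=33.179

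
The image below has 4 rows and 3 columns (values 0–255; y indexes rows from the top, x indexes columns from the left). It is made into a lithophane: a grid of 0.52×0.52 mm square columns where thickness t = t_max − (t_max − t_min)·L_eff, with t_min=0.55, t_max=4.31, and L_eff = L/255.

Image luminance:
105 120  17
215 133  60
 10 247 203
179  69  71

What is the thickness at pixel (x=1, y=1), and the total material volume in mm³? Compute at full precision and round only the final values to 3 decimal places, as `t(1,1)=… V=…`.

t(1,1)=2.349 V=8.288

span = t_max - t_min = 4.31 - 0.55 = 3.760
L(1,1) = 133, L_eff = 133/255 = 0.521569
t(1,1) = 4.31 - 3.760·0.521569 = 2.349
Σt over all 4·3 pixels = 195389/6375 ≈ 30.6492549
V = pitch²·Σt = 0.52²·195389/6375 = 8.288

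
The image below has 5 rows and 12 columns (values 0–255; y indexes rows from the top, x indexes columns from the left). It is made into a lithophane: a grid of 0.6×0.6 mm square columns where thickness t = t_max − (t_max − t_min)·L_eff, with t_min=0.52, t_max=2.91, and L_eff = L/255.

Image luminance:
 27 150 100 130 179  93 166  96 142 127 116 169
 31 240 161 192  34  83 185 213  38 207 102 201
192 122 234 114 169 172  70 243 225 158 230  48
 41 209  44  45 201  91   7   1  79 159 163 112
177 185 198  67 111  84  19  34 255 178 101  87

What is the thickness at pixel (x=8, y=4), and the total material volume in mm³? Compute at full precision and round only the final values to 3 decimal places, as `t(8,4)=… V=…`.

span = t_max - t_min = 2.91 - 0.52 = 2.390
L(8,4) = 255, L_eff = 255/255 = 1.000000
t(8,4) = 2.91 - 2.390·1.000000 = 0.520
Σt over all 5·12 pixels = 2586427/25500 ≈ 101.4285098
V = pitch²·Σt = 0.6²·2586427/25500 = 36.514

t(8,4)=0.520 V=36.514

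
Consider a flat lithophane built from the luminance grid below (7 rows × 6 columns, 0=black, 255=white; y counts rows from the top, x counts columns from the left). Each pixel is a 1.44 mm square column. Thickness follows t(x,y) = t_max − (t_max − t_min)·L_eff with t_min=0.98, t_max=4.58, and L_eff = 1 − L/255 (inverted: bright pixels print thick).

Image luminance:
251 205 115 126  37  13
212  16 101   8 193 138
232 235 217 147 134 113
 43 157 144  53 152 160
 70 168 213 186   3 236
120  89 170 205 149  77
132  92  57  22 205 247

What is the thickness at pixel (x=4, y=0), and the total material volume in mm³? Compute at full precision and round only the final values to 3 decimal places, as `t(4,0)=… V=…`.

t(4,0)=1.502 V=250.545

span = t_max - t_min = 4.58 - 0.98 = 3.600
L(4,0) = 37, L_eff = 1 - 37/255 = 0.854902 (inverted)
t(4,0) = 4.58 - 3.600·0.854902 = 1.502
Σt over all 7·6 pixels = 51351/425 ≈ 120.8258824
V = pitch²·Σt = 1.44²·51351/425 = 250.545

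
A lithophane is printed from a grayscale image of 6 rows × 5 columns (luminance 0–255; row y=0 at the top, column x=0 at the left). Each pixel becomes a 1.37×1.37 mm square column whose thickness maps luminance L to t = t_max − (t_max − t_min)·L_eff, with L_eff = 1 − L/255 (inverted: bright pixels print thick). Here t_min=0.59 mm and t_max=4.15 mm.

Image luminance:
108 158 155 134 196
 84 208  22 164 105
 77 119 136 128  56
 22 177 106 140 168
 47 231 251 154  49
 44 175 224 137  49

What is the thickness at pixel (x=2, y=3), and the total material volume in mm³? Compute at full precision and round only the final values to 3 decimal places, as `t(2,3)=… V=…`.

t(2,3)=2.070 V=133.421

span = t_max - t_min = 4.15 - 0.59 = 3.560
L(2,3) = 106, L_eff = 1 - 106/255 = 0.584314 (inverted)
t(2,3) = 4.15 - 3.560·0.584314 = 2.070
Σt over all 6·5 pixels = 906347/12750 ≈ 71.0860392
V = pitch²·Σt = 1.37²·906347/12750 = 133.421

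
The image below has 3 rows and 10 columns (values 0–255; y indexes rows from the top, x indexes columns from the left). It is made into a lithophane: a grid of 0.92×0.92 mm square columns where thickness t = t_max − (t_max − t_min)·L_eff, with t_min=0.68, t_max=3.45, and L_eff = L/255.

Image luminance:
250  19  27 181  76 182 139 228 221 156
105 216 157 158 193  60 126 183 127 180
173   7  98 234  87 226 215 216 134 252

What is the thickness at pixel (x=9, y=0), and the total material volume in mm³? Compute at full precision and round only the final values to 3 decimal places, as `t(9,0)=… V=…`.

span = t_max - t_min = 3.45 - 0.68 = 2.770
L(9,0) = 156, L_eff = 156/255 = 0.611765
t(9,0) = 3.45 - 2.770·0.611765 = 1.755
Σt over all 3·10 pixels = 113154/2125 ≈ 53.2489412
V = pitch²·Σt = 0.92²·113154/2125 = 45.070

t(9,0)=1.755 V=45.070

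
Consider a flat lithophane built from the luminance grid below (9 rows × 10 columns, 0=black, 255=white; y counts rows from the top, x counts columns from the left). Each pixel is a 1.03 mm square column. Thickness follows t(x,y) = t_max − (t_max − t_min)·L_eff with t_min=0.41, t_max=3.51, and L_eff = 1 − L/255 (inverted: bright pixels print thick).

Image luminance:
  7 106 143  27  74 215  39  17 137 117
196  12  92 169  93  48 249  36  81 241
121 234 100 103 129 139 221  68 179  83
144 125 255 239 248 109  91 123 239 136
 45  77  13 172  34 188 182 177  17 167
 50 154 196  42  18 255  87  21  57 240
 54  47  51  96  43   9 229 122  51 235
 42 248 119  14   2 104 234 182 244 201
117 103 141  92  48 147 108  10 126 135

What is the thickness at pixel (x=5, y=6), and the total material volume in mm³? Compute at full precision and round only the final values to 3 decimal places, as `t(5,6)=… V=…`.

span = t_max - t_min = 3.51 - 0.41 = 3.100
L(5,6) = 9, L_eff = 1 - 9/255 = 0.964706 (inverted)
t(5,6) = 3.51 - 3.100·0.964706 = 0.519
Σt over all 9·10 pixels = 71126/425 ≈ 167.3552941
V = pitch²·Σt = 1.03²·71126/425 = 177.547

t(5,6)=0.519 V=177.547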